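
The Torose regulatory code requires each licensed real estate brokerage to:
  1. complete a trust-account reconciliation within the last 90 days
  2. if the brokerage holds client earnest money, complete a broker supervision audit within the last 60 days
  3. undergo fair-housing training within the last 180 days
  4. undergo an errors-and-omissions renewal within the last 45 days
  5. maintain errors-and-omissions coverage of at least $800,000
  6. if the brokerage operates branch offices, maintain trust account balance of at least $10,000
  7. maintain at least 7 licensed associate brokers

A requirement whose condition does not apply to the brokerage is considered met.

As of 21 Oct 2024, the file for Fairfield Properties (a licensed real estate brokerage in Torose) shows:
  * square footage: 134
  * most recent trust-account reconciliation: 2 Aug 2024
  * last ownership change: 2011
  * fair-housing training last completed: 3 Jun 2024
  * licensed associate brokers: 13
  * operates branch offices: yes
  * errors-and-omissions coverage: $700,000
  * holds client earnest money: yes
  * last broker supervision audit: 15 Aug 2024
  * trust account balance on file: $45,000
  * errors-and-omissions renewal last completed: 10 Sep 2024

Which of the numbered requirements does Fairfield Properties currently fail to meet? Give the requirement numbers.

2, 5

1. trust-account reconciliation 80 days ago vs limit 90 → met
2. condition 'holds client earnest money' holds; broker supervision audit 67 days ago vs limit 60 → not met
3. fair-housing training 140 days ago vs limit 180 → met
4. errors-and-omissions renewal 41 days ago vs limit 45 → met
5. errors-and-omissions coverage $700,000 < $800,000 → not met
6. condition 'operates branch offices' holds; trust account balance $45,000 ≥ $10,000 → met
7. licensed associate brokers 13 ≥ 7 → met
Not met: 2, 5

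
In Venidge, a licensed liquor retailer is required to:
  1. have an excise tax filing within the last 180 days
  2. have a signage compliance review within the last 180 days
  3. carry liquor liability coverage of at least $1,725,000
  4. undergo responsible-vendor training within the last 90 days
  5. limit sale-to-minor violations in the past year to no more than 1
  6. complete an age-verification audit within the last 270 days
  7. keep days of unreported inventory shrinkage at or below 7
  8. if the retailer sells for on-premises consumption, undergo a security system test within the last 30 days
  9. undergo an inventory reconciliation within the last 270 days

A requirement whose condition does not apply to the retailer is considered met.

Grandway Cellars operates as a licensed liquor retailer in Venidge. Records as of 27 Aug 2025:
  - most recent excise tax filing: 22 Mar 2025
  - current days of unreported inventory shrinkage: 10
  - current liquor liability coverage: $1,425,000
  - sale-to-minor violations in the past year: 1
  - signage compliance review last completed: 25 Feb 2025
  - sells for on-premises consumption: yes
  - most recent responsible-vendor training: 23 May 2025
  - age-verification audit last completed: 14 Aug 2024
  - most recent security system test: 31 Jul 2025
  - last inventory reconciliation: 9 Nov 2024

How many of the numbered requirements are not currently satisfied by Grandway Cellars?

6

1. excise tax filing 158 days ago vs limit 180 → met
2. signage compliance review 183 days ago vs limit 180 → not met
3. liquor liability coverage $1,425,000 < $1,725,000 → not met
4. responsible-vendor training 96 days ago vs limit 90 → not met
5. sale-to-minor violations in the past year 1 ≤ 1 → met
6. age-verification audit 378 days ago vs limit 270 → not met
7. days of unreported inventory shrinkage 10 > 7 → not met
8. condition 'sells for on-premises consumption' holds; security system test 27 days ago vs limit 30 → met
9. inventory reconciliation 291 days ago vs limit 270 → not met
Not met: 6 of 9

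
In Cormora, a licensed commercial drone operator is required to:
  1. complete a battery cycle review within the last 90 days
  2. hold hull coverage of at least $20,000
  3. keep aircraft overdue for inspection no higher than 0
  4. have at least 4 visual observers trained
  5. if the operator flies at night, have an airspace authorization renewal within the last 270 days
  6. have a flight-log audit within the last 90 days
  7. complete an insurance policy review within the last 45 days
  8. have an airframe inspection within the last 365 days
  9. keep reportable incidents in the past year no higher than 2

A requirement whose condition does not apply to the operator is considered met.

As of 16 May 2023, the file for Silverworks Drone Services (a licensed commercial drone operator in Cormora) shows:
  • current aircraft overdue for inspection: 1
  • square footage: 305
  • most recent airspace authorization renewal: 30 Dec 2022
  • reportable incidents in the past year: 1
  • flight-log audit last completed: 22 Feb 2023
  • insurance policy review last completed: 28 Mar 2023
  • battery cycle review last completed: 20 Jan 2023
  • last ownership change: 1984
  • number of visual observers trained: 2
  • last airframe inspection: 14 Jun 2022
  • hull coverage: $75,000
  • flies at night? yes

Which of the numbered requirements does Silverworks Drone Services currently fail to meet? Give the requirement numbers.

1. battery cycle review 116 days ago vs limit 90 → not met
2. hull coverage $75,000 ≥ $20,000 → met
3. aircraft overdue for inspection 1 > 0 → not met
4. visual observers trained 2 < 4 → not met
5. condition 'flies at night' holds; airspace authorization renewal 137 days ago vs limit 270 → met
6. flight-log audit 83 days ago vs limit 90 → met
7. insurance policy review 49 days ago vs limit 45 → not met
8. airframe inspection 336 days ago vs limit 365 → met
9. reportable incidents in the past year 1 ≤ 2 → met
Not met: 1, 3, 4, 7

1, 3, 4, 7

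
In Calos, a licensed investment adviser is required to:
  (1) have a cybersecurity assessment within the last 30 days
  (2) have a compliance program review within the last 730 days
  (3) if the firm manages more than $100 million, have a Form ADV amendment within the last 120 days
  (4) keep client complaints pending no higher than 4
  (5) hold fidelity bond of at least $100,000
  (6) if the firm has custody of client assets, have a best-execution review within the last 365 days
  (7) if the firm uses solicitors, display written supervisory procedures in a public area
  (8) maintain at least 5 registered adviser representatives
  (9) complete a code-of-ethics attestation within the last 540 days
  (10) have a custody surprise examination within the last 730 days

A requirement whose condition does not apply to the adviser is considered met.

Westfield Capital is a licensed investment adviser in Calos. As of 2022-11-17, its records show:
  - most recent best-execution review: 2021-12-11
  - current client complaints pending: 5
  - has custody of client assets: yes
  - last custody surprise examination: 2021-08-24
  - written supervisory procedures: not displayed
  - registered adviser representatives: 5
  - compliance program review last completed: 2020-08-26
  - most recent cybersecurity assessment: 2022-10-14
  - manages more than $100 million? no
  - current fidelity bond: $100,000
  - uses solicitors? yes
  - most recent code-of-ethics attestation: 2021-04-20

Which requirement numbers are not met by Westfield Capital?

1, 2, 4, 7, 9

1. cybersecurity assessment 34 days ago vs limit 30 → not met
2. compliance program review 813 days ago vs limit 730 → not met
3. condition 'manages more than $100 million' does not hold → requirement n/a → met
4. client complaints pending 5 > 4 → not met
5. fidelity bond $100,000 ≥ $100,000 → met
6. condition 'has custody of client assets' holds; best-execution review 341 days ago vs limit 365 → met
7. condition 'uses solicitors' holds; written supervisory procedures absent → not met
8. registered adviser representatives 5 ≥ 5 → met
9. code-of-ethics attestation 576 days ago vs limit 540 → not met
10. custody surprise examination 450 days ago vs limit 730 → met
Not met: 1, 2, 4, 7, 9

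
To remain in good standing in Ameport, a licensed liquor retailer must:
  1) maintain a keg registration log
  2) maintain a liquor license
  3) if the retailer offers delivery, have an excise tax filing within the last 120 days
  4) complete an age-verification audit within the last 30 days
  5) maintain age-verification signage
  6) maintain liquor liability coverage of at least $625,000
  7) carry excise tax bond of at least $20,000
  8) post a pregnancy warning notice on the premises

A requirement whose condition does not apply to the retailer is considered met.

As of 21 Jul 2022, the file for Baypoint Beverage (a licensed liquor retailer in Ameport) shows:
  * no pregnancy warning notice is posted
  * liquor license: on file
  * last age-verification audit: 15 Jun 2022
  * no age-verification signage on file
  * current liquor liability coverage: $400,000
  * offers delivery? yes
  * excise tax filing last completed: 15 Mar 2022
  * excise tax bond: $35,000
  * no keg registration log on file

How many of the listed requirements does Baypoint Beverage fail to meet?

6

1. keg registration log absent → not met
2. liquor license present → met
3. condition 'offers delivery' holds; excise tax filing 128 days ago vs limit 120 → not met
4. age-verification audit 36 days ago vs limit 30 → not met
5. age-verification signage absent → not met
6. liquor liability coverage $400,000 < $625,000 → not met
7. excise tax bond $35,000 ≥ $20,000 → met
8. pregnancy warning notice absent → not met
Not met: 6 of 8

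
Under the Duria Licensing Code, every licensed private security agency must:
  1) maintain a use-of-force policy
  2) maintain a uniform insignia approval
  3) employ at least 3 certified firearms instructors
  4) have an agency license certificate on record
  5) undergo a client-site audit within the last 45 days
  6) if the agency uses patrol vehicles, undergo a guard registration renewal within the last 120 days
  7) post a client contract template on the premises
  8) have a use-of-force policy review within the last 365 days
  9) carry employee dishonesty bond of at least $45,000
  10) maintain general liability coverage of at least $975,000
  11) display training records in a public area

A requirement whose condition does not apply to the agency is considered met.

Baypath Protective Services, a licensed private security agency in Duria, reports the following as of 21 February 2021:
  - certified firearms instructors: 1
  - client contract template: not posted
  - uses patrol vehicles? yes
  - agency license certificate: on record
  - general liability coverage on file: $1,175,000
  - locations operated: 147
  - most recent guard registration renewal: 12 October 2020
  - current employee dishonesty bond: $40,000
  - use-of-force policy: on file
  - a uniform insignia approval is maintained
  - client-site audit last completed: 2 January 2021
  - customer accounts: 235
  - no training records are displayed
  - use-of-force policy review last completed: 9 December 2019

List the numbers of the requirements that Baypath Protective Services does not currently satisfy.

3, 5, 6, 7, 8, 9, 11

1. use-of-force policy present → met
2. uniform insignia approval present → met
3. certified firearms instructors 1 < 3 → not met
4. agency license certificate present → met
5. client-site audit 50 days ago vs limit 45 → not met
6. condition 'uses patrol vehicles' holds; guard registration renewal 132 days ago vs limit 120 → not met
7. client contract template absent → not met
8. use-of-force policy review 440 days ago vs limit 365 → not met
9. employee dishonesty bond $40,000 < $45,000 → not met
10. general liability coverage $1,175,000 ≥ $975,000 → met
11. training records absent → not met
Not met: 3, 5, 6, 7, 8, 9, 11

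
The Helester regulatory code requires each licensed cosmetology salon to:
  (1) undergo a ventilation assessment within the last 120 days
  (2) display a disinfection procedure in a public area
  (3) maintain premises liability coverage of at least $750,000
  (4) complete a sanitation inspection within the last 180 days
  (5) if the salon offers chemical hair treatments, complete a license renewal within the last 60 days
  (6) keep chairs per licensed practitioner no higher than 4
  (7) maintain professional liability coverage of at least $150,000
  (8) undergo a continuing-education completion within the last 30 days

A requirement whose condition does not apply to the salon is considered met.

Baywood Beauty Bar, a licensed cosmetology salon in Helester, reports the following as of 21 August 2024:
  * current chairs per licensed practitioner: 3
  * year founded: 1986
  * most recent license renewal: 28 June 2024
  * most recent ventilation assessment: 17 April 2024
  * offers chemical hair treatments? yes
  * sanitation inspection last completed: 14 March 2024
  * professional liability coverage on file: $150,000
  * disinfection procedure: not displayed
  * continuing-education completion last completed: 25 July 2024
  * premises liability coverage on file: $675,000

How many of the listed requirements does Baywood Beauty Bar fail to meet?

3

1. ventilation assessment 126 days ago vs limit 120 → not met
2. disinfection procedure absent → not met
3. premises liability coverage $675,000 < $750,000 → not met
4. sanitation inspection 160 days ago vs limit 180 → met
5. condition 'offers chemical hair treatments' holds; license renewal 54 days ago vs limit 60 → met
6. chairs per licensed practitioner 3 ≤ 4 → met
7. professional liability coverage $150,000 ≥ $150,000 → met
8. continuing-education completion 27 days ago vs limit 30 → met
Not met: 3 of 8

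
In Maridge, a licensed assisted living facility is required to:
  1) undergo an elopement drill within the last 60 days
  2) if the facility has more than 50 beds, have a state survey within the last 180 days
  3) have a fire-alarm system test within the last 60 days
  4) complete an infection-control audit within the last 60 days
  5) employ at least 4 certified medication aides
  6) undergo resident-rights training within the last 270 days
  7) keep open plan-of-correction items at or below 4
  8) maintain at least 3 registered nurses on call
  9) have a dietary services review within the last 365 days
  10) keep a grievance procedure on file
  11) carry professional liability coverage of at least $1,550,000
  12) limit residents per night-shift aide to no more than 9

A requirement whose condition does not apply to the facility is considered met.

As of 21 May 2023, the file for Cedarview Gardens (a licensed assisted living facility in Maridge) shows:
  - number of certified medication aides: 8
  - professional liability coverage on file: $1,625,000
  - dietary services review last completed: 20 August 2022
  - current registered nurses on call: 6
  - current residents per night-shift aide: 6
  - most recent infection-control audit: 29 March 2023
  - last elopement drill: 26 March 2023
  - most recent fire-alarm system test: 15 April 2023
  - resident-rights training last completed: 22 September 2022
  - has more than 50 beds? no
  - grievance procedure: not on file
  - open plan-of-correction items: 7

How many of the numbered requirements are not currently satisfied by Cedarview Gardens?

1. elopement drill 56 days ago vs limit 60 → met
2. condition 'has more than 50 beds' does not hold → requirement n/a → met
3. fire-alarm system test 36 days ago vs limit 60 → met
4. infection-control audit 53 days ago vs limit 60 → met
5. certified medication aides 8 ≥ 4 → met
6. resident-rights training 241 days ago vs limit 270 → met
7. open plan-of-correction items 7 > 4 → not met
8. registered nurses on call 6 ≥ 3 → met
9. dietary services review 274 days ago vs limit 365 → met
10. grievance procedure absent → not met
11. professional liability coverage $1,625,000 ≥ $1,550,000 → met
12. residents per night-shift aide 6 ≤ 9 → met
Not met: 2 of 12

2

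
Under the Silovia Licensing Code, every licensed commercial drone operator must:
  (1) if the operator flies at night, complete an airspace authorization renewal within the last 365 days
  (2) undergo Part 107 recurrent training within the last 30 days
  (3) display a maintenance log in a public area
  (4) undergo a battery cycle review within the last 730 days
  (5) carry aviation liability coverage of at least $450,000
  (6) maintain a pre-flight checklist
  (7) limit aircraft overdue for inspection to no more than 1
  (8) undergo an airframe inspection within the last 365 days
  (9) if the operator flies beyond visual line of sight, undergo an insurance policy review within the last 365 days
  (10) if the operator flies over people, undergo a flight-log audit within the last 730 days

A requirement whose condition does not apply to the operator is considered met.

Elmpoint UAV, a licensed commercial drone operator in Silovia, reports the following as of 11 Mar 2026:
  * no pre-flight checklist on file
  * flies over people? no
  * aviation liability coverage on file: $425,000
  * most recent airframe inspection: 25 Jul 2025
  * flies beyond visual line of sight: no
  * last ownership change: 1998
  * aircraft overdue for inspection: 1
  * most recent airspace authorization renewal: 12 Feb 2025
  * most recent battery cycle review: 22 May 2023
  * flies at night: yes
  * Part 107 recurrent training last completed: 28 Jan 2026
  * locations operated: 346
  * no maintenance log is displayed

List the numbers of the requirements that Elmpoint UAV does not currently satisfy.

1. condition 'flies at night' holds; airspace authorization renewal 392 days ago vs limit 365 → not met
2. Part 107 recurrent training 42 days ago vs limit 30 → not met
3. maintenance log absent → not met
4. battery cycle review 1024 days ago vs limit 730 → not met
5. aviation liability coverage $425,000 < $450,000 → not met
6. pre-flight checklist absent → not met
7. aircraft overdue for inspection 1 ≤ 1 → met
8. airframe inspection 229 days ago vs limit 365 → met
9. condition 'flies beyond visual line of sight' does not hold → requirement n/a → met
10. condition 'flies over people' does not hold → requirement n/a → met
Not met: 1, 2, 3, 4, 5, 6

1, 2, 3, 4, 5, 6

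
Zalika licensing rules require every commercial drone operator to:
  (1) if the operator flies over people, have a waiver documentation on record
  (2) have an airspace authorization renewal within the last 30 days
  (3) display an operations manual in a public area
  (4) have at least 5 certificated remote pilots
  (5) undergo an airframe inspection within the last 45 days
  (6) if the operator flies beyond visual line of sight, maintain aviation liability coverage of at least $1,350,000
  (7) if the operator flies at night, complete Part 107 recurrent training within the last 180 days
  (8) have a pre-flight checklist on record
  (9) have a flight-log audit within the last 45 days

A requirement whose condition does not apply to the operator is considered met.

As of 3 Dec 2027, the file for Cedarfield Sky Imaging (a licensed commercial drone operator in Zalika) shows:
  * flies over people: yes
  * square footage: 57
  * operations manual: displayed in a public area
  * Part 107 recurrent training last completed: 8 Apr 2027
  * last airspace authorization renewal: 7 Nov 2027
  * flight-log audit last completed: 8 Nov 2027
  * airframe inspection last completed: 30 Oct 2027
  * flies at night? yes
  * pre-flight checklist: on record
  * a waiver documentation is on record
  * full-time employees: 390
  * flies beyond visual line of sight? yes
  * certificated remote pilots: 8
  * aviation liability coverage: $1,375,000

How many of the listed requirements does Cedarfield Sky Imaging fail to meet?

1

1. condition 'flies over people' holds; waiver documentation present → met
2. airspace authorization renewal 26 days ago vs limit 30 → met
3. operations manual present → met
4. certificated remote pilots 8 ≥ 5 → met
5. airframe inspection 34 days ago vs limit 45 → met
6. condition 'flies beyond visual line of sight' holds; aviation liability coverage $1,375,000 ≥ $1,350,000 → met
7. condition 'flies at night' holds; Part 107 recurrent training 239 days ago vs limit 180 → not met
8. pre-flight checklist present → met
9. flight-log audit 25 days ago vs limit 45 → met
Not met: 1 of 9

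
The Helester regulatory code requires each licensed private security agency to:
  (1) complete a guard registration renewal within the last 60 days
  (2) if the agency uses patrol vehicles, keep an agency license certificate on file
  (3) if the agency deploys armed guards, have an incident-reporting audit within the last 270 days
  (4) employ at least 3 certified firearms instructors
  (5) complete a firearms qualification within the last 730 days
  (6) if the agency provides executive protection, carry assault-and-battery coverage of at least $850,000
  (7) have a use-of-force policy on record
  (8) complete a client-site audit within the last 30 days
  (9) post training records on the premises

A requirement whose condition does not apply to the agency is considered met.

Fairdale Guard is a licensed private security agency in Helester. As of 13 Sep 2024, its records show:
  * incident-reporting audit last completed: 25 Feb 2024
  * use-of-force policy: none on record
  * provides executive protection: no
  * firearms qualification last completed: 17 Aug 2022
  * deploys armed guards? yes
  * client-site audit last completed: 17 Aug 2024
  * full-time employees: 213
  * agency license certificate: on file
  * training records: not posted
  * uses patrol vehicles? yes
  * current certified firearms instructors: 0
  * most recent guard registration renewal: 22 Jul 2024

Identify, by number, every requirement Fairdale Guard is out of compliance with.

4, 5, 7, 9

1. guard registration renewal 53 days ago vs limit 60 → met
2. condition 'uses patrol vehicles' holds; agency license certificate present → met
3. condition 'deploys armed guards' holds; incident-reporting audit 201 days ago vs limit 270 → met
4. certified firearms instructors 0 < 3 → not met
5. firearms qualification 758 days ago vs limit 730 → not met
6. condition 'provides executive protection' does not hold → requirement n/a → met
7. use-of-force policy absent → not met
8. client-site audit 27 days ago vs limit 30 → met
9. training records absent → not met
Not met: 4, 5, 7, 9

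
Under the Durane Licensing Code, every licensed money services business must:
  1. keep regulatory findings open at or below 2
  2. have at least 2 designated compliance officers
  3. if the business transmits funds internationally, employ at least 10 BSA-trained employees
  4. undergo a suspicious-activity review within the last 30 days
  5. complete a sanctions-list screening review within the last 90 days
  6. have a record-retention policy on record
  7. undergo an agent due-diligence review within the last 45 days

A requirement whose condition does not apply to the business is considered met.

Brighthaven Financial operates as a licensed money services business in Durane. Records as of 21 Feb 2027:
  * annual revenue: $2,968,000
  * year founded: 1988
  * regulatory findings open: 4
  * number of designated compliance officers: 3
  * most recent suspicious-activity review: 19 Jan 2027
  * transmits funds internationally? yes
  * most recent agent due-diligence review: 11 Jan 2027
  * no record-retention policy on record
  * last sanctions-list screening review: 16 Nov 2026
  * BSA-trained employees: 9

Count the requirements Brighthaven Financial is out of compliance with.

1. regulatory findings open 4 > 2 → not met
2. designated compliance officers 3 ≥ 2 → met
3. condition 'transmits funds internationally' holds; BSA-trained employees 9 < 10 → not met
4. suspicious-activity review 33 days ago vs limit 30 → not met
5. sanctions-list screening review 97 days ago vs limit 90 → not met
6. record-retention policy absent → not met
7. agent due-diligence review 41 days ago vs limit 45 → met
Not met: 5 of 7

5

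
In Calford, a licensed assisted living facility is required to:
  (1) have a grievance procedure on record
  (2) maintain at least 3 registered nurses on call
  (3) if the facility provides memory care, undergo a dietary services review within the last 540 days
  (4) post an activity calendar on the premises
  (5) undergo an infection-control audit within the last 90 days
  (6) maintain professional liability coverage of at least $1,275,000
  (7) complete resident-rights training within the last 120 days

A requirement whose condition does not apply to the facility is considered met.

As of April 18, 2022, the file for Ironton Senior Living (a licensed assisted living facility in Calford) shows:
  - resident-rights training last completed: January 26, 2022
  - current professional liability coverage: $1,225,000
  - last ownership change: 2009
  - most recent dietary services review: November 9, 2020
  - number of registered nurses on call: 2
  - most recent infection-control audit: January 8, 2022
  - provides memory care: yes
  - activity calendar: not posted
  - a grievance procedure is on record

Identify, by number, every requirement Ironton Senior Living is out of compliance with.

2, 4, 5, 6

1. grievance procedure present → met
2. registered nurses on call 2 < 3 → not met
3. condition 'provides memory care' holds; dietary services review 525 days ago vs limit 540 → met
4. activity calendar absent → not met
5. infection-control audit 100 days ago vs limit 90 → not met
6. professional liability coverage $1,225,000 < $1,275,000 → not met
7. resident-rights training 82 days ago vs limit 120 → met
Not met: 2, 4, 5, 6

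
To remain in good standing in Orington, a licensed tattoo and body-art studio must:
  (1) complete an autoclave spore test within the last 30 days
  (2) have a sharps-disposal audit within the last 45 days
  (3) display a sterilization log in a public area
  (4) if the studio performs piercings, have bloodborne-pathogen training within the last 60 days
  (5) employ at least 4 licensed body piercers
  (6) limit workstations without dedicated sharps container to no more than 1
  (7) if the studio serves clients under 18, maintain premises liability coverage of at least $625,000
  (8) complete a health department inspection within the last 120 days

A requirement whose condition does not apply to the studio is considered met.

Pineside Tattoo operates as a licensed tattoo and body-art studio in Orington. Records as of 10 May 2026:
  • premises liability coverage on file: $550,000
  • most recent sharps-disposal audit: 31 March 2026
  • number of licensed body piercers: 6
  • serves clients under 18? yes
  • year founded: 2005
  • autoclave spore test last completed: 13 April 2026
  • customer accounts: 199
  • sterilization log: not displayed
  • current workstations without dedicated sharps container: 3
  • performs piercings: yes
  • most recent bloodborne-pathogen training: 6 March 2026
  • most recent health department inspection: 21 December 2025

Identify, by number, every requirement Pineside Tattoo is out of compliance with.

3, 4, 6, 7, 8

1. autoclave spore test 27 days ago vs limit 30 → met
2. sharps-disposal audit 40 days ago vs limit 45 → met
3. sterilization log absent → not met
4. condition 'performs piercings' holds; bloodborne-pathogen training 65 days ago vs limit 60 → not met
5. licensed body piercers 6 ≥ 4 → met
6. workstations without dedicated sharps container 3 > 1 → not met
7. condition 'serves clients under 18' holds; premises liability coverage $550,000 < $625,000 → not met
8. health department inspection 140 days ago vs limit 120 → not met
Not met: 3, 4, 6, 7, 8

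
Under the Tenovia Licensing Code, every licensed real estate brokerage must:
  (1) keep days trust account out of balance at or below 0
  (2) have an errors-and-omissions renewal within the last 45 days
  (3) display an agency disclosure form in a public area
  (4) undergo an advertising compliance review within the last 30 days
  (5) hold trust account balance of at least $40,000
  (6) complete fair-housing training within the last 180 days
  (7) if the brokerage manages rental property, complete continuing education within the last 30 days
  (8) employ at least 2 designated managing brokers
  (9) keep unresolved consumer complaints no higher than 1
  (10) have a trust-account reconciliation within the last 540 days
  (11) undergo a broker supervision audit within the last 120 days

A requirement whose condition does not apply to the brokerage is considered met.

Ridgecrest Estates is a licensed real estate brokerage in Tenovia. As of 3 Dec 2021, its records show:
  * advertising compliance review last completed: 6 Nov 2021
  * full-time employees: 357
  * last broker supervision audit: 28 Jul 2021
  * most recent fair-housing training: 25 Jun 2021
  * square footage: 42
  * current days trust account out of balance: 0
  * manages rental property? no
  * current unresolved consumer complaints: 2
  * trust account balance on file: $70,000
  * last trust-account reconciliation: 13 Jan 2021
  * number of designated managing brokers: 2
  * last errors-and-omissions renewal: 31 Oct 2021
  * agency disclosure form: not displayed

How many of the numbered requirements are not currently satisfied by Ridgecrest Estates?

1. days trust account out of balance 0 ≤ 0 → met
2. errors-and-omissions renewal 33 days ago vs limit 45 → met
3. agency disclosure form absent → not met
4. advertising compliance review 27 days ago vs limit 30 → met
5. trust account balance $70,000 ≥ $40,000 → met
6. fair-housing training 161 days ago vs limit 180 → met
7. condition 'manages rental property' does not hold → requirement n/a → met
8. designated managing brokers 2 ≥ 2 → met
9. unresolved consumer complaints 2 > 1 → not met
10. trust-account reconciliation 324 days ago vs limit 540 → met
11. broker supervision audit 128 days ago vs limit 120 → not met
Not met: 3 of 11

3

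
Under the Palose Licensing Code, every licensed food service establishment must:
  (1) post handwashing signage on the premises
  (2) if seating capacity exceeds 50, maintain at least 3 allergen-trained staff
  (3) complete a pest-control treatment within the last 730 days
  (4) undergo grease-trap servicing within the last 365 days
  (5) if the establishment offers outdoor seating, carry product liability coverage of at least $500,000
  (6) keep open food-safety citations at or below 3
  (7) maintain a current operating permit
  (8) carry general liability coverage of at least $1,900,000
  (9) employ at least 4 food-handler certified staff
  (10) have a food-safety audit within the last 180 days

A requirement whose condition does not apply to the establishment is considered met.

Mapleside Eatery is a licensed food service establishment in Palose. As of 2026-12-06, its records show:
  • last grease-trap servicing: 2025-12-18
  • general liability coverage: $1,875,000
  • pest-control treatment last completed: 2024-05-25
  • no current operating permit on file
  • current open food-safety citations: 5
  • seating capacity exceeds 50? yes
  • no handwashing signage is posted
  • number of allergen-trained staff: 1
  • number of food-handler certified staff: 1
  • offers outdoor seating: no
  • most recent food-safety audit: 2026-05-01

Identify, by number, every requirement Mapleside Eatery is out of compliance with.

1, 2, 3, 6, 7, 8, 9, 10

1. handwashing signage absent → not met
2. condition 'seating capacity exceeds 50' holds; allergen-trained staff 1 < 3 → not met
3. pest-control treatment 925 days ago vs limit 730 → not met
4. grease-trap servicing 353 days ago vs limit 365 → met
5. condition 'offers outdoor seating' does not hold → requirement n/a → met
6. open food-safety citations 5 > 3 → not met
7. current operating permit absent → not met
8. general liability coverage $1,875,000 < $1,900,000 → not met
9. food-handler certified staff 1 < 4 → not met
10. food-safety audit 219 days ago vs limit 180 → not met
Not met: 1, 2, 3, 6, 7, 8, 9, 10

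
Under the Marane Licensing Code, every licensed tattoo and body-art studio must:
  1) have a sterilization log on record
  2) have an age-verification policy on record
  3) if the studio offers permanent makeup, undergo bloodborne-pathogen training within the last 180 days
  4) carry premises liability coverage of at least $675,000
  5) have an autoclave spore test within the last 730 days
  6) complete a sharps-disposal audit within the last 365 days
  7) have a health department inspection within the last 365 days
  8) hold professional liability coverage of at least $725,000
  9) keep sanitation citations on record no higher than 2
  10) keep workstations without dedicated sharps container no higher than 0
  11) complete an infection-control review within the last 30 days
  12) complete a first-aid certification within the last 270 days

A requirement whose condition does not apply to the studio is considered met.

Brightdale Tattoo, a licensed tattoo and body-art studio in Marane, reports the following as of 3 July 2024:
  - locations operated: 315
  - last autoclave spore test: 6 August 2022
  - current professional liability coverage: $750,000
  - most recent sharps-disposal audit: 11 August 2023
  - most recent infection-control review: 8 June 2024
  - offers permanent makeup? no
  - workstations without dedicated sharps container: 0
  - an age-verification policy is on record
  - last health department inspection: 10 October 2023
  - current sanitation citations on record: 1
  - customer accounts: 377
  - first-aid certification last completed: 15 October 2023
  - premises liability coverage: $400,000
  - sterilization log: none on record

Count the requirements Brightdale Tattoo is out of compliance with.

2

1. sterilization log absent → not met
2. age-verification policy present → met
3. condition 'offers permanent makeup' does not hold → requirement n/a → met
4. premises liability coverage $400,000 < $675,000 → not met
5. autoclave spore test 697 days ago vs limit 730 → met
6. sharps-disposal audit 327 days ago vs limit 365 → met
7. health department inspection 267 days ago vs limit 365 → met
8. professional liability coverage $750,000 ≥ $725,000 → met
9. sanitation citations on record 1 ≤ 2 → met
10. workstations without dedicated sharps container 0 ≤ 0 → met
11. infection-control review 25 days ago vs limit 30 → met
12. first-aid certification 262 days ago vs limit 270 → met
Not met: 2 of 12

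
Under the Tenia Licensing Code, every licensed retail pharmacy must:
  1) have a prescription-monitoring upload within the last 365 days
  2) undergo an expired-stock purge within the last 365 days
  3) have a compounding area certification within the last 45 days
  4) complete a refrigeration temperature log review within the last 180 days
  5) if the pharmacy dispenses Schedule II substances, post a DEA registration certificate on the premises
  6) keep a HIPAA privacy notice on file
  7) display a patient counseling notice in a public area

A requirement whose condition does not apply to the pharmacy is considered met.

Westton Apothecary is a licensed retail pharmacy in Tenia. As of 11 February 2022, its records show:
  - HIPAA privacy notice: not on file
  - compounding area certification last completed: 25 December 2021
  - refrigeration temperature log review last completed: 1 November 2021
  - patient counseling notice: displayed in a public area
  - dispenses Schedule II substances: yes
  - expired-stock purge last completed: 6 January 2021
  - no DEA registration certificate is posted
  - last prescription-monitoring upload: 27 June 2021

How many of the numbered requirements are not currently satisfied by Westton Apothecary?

4

1. prescription-monitoring upload 229 days ago vs limit 365 → met
2. expired-stock purge 401 days ago vs limit 365 → not met
3. compounding area certification 48 days ago vs limit 45 → not met
4. refrigeration temperature log review 102 days ago vs limit 180 → met
5. condition 'dispenses Schedule II substances' holds; DEA registration certificate absent → not met
6. HIPAA privacy notice absent → not met
7. patient counseling notice present → met
Not met: 4 of 7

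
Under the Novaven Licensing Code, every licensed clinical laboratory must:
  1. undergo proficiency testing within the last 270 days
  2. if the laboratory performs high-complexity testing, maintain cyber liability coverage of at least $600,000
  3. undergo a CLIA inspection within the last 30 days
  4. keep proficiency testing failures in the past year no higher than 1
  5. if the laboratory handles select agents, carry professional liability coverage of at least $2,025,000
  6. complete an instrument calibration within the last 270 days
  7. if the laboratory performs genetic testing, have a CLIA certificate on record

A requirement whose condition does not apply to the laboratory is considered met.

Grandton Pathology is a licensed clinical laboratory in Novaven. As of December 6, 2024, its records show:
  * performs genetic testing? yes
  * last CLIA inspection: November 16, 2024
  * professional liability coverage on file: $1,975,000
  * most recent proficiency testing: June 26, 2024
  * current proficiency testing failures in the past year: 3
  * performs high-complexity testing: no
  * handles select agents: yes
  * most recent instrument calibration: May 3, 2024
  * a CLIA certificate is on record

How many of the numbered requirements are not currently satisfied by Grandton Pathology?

2

1. proficiency testing 163 days ago vs limit 270 → met
2. condition 'performs high-complexity testing' does not hold → requirement n/a → met
3. CLIA inspection 20 days ago vs limit 30 → met
4. proficiency testing failures in the past year 3 > 1 → not met
5. condition 'handles select agents' holds; professional liability coverage $1,975,000 < $2,025,000 → not met
6. instrument calibration 217 days ago vs limit 270 → met
7. condition 'performs genetic testing' holds; CLIA certificate present → met
Not met: 2 of 7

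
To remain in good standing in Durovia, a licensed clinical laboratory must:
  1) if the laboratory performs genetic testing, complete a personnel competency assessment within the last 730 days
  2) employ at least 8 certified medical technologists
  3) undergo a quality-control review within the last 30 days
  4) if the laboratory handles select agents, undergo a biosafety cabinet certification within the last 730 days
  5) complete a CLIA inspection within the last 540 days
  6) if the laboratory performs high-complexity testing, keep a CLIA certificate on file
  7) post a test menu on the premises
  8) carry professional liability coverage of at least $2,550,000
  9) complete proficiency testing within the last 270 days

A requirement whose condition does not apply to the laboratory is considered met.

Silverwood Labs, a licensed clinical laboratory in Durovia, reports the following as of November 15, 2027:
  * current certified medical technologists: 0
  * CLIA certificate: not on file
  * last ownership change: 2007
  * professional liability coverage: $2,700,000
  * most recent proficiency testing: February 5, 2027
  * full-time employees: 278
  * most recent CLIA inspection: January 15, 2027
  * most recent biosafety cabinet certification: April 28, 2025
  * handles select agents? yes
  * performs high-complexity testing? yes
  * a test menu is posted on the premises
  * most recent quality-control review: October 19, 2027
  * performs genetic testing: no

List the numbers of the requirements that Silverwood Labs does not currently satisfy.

2, 4, 6, 9

1. condition 'performs genetic testing' does not hold → requirement n/a → met
2. certified medical technologists 0 < 8 → not met
3. quality-control review 27 days ago vs limit 30 → met
4. condition 'handles select agents' holds; biosafety cabinet certification 931 days ago vs limit 730 → not met
5. CLIA inspection 304 days ago vs limit 540 → met
6. condition 'performs high-complexity testing' holds; CLIA certificate absent → not met
7. test menu present → met
8. professional liability coverage $2,700,000 ≥ $2,550,000 → met
9. proficiency testing 283 days ago vs limit 270 → not met
Not met: 2, 4, 6, 9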